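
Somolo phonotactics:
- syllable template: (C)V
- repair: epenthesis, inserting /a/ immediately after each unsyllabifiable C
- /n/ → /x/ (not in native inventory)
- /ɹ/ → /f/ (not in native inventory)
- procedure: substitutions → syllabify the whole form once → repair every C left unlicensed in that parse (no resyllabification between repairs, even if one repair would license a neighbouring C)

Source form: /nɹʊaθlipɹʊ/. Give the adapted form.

Substitution: /n/ → /x/, /ɹ/ → /f/, giving /xfʊaθlipfʊ/.
The consonants /x/, /θ/, /p/ cannot be parsed into a legal (C)V syllable (no codas are permitted; onsets are limited to one consonant).
Inserting the epenthetic vowel yields /x/ → /xa/, /θ/ → /θa/, /p/ → /pa/.

xafʊaθalipafʊ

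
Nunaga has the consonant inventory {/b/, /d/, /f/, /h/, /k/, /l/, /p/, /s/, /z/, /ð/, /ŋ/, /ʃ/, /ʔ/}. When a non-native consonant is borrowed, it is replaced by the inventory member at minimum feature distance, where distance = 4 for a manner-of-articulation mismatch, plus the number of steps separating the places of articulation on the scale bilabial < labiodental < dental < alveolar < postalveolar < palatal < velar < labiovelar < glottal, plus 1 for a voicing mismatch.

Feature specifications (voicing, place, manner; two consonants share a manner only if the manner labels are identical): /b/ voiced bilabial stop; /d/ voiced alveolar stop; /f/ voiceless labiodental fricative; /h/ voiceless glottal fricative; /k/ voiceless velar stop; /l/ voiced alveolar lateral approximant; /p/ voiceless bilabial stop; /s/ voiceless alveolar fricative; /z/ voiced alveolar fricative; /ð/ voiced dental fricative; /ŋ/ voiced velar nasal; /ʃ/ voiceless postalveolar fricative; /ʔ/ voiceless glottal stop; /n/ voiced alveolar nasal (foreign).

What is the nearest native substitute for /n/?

ŋ

/ŋ/ is closest: same manner (nasal), place distance 3 (alveolar→velar), same voicing; total 3. Next closest is /d/ at distance 4.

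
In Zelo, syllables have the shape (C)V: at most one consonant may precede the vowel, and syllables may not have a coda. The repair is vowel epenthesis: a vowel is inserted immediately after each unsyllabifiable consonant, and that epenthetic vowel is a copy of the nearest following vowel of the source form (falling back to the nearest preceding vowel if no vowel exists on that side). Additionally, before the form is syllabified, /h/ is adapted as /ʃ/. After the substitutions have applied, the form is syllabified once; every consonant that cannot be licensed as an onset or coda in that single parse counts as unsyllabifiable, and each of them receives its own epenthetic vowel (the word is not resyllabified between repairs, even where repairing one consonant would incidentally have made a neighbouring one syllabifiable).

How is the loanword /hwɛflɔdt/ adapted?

ʃɛwɛfɔlɔdɔtɔ

Substitution: /h/ → /ʃ/, giving /ʃwɛflɔdt/.
Syllabifying with onset maximization leaves /ʃ/, /f/, /d/, /t/ stranded (no codas are permitted; onsets are limited to one consonant).
Epenthesis after each stranded consonant: /ʃ/ → /ʃɛ/, /f/ → /fɔ/, /d/ → /dɔ/, /t/ → /tɔ/.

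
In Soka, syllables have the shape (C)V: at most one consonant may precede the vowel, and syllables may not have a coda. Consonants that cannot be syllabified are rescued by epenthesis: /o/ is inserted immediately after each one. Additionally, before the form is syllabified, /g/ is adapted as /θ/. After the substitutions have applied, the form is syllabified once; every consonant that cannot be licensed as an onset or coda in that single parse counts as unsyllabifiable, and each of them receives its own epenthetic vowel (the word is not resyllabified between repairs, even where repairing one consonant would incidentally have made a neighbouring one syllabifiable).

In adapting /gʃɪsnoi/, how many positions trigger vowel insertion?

After substitution the input is /θʃɪsnoi/.
The unsyllabifiable consonants are /θ/, /s/; each receives one epenthetic vowel.

2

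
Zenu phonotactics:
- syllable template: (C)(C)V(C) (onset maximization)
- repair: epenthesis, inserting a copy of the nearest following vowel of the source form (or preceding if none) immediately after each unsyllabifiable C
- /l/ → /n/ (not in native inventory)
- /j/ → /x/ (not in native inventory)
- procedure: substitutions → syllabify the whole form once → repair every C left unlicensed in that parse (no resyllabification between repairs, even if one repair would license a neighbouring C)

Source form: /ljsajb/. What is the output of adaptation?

Substitution: /l/ → /n/, /j/ → /x/, giving /nxsaxb/.
Syllabifying with onset maximization leaves /n/, /b/ stranded (at most one coda consonant is licensed; onsets may contain at most 2 consonants).
Inserting the epenthetic vowel yields /n/ → /na/, /b/ → /ba/.

naxsaxba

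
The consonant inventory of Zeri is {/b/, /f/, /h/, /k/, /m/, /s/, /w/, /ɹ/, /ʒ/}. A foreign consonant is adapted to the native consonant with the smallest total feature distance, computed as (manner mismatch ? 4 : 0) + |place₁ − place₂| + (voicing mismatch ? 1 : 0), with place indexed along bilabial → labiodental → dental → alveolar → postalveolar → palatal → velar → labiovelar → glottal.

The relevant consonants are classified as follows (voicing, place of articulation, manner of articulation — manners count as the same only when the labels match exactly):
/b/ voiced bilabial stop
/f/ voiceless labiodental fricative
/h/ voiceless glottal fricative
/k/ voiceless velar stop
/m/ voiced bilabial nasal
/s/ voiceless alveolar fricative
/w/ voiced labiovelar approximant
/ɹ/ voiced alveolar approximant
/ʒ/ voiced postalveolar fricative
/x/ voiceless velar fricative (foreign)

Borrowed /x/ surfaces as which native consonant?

/h/ is closest: same manner (fricative), place distance 2 (velar→glottal), same voicing; total 2. Next closest is /s/ at distance 3.

h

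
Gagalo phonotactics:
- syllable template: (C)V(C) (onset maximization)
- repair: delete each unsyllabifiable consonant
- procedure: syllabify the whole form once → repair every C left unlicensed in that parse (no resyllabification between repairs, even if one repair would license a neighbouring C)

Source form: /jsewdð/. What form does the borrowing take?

Under (C)V(C), the unsyllabifiable consonants are /j/, /d/, /ð/ (at most one coda consonant is licensed; onsets are limited to one consonant).
Each unlicensed consonant is deleted: /j/, /d/, /ð/.

sew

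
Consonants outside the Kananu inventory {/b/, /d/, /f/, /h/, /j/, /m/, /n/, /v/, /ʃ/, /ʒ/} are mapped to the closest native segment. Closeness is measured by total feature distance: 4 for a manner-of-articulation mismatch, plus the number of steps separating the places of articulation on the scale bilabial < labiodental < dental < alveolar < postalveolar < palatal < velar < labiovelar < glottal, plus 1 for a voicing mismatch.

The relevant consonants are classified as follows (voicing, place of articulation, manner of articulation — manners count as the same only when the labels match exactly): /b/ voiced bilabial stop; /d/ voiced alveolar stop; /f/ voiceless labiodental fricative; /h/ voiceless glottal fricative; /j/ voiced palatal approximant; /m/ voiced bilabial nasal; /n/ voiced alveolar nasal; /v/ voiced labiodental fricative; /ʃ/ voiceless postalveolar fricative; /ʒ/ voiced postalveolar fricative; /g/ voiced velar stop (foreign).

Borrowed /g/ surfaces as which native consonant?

d

/d/ is closest: same manner (stop), place distance 3 (velar→alveolar), same voicing; total 3. Next closest is /j/ at distance 5.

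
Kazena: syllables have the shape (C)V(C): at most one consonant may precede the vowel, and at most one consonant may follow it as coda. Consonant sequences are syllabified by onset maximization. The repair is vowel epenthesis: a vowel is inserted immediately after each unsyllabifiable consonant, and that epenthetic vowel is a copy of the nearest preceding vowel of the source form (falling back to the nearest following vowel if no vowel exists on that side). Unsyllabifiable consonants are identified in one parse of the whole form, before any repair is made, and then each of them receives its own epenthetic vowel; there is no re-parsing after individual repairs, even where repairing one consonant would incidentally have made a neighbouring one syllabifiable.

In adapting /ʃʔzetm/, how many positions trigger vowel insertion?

3

The unsyllabifiable consonants are /ʃ/, /ʔ/, /m/; each receives one epenthetic vowel.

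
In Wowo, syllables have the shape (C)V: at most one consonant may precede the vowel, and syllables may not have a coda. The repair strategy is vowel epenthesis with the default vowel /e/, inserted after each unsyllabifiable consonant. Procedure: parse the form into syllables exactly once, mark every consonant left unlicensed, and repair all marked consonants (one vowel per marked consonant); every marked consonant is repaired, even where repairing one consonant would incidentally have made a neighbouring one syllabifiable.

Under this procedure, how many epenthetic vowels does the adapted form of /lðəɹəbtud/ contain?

The unsyllabifiable consonants are /l/, /b/, /d/; each receives one epenthetic vowel.

3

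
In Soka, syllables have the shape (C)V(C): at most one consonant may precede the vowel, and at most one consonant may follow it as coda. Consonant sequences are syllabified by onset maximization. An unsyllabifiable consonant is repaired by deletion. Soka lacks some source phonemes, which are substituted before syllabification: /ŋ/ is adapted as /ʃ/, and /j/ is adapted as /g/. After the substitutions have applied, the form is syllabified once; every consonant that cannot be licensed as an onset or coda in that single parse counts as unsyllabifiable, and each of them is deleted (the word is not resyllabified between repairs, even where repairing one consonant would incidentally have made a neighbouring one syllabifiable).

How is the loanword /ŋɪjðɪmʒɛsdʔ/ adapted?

ʃɪgðɪmʒɛs

Substitution: /ŋ/ → /ʃ/, /j/ → /g/, giving /ʃɪgðɪmʒɛsdʔ/.
The consonants /d/, /ʔ/ cannot be parsed into a legal (C)V(C) syllable (at most one coda consonant is licensed; onsets are limited to one consonant).
Deletion applies to /d/, /ʔ/.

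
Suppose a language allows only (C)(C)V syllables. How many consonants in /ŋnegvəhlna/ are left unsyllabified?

1

Syllabifying with onset maximization leaves /h/ stranded (no codas are permitted; onsets may contain at most 2 consonants).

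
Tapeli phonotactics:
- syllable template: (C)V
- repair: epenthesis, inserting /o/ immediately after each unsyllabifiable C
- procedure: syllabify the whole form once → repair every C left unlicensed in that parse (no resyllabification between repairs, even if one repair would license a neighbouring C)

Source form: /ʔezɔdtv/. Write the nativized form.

ʔezɔdotovo

Under (C)V, the unsyllabifiable consonants are /d/, /t/, /v/ (no codas are permitted; onsets are limited to one consonant).
Epenthesis after each stranded consonant: /d/ → /do/, /t/ → /to/, /v/ → /vo/.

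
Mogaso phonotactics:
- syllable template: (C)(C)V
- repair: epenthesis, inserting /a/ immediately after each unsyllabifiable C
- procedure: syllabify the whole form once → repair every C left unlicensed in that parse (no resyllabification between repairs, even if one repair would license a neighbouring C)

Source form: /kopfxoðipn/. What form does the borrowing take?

kopafxoðipana

The consonants /p/, /p/, /n/ cannot be parsed into a legal (C)(C)V syllable (no codas are permitted; onsets may contain at most 2 consonants).
Epenthesis after each stranded consonant: /p/ → /pa/, /p/ → /pa/, /n/ → /na/.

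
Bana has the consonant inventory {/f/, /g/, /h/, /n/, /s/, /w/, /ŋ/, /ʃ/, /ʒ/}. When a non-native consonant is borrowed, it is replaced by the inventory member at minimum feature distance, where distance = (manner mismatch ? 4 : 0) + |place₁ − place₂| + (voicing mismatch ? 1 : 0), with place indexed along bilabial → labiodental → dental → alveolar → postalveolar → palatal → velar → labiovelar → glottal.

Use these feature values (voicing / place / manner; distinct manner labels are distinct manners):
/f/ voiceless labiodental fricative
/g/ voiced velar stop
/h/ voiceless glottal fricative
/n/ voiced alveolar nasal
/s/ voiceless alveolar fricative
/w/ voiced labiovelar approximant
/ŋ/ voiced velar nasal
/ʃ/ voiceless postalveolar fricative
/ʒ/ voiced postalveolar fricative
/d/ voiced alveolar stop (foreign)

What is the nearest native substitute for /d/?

g

/g/ is closest: same manner (stop), place distance 3 (alveolar→velar), same voicing; total 3. Next closest is /n/ at distance 4.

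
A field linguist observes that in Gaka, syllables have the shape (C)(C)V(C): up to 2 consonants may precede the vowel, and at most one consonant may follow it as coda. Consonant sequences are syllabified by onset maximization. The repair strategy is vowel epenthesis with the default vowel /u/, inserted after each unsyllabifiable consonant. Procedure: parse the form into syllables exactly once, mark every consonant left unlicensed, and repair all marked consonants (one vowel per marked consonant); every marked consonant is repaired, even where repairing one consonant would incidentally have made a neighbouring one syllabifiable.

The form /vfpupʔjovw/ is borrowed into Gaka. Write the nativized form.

vufpupʔjovwu

The consonants /v/, /w/ cannot be parsed into a legal (C)(C)V(C) syllable (at most one coda consonant is licensed; onsets may contain at most 2 consonants).
Epenthesis after each stranded consonant: /v/ → /vu/, /w/ → /wu/.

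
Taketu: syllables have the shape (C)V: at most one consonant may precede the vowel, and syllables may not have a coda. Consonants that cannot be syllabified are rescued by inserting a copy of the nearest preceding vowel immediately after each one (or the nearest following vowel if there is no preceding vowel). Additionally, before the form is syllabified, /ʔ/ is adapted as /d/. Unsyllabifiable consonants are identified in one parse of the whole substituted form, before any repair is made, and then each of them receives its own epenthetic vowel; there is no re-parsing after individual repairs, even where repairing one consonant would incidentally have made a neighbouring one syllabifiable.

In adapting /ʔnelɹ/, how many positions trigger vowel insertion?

After substitution the input is /dnelɹ/.
The unsyllabifiable consonants are /d/, /l/, /ɹ/; each receives one epenthetic vowel.

3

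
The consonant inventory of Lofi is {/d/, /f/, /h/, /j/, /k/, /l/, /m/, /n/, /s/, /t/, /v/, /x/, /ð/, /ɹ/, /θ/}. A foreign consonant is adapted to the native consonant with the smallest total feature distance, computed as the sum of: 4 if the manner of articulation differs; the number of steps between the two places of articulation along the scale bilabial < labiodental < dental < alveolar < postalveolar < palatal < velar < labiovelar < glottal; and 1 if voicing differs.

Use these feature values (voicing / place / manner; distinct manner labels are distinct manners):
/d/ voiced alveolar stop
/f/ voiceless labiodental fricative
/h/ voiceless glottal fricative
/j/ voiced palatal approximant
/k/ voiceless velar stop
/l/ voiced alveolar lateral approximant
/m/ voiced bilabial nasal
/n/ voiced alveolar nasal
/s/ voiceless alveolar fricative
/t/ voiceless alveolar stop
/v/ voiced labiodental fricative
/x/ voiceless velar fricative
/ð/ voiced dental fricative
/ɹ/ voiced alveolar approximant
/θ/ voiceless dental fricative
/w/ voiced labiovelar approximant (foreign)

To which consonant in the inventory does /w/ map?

/j/ is closest: same manner (approximant), place distance 2 (labiovelar→palatal), same voicing; total 2. Next closest is /ɹ/ at distance 4.

j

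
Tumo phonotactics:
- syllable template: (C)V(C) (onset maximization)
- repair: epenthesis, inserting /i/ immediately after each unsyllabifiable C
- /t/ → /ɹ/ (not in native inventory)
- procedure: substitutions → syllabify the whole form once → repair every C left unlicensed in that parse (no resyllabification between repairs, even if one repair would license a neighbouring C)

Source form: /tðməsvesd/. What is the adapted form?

ɹiðiməsvesdi

Substitution: /t/ → /ɹ/, giving /ɹðməsvesd/.
Under (C)V(C), the unsyllabifiable consonants are /ɹ/, /ð/, /d/ (at most one coda consonant is licensed; onsets are limited to one consonant).
Inserting the epenthetic vowel yields /ɹ/ → /ɹi/, /ð/ → /ði/, /d/ → /di/.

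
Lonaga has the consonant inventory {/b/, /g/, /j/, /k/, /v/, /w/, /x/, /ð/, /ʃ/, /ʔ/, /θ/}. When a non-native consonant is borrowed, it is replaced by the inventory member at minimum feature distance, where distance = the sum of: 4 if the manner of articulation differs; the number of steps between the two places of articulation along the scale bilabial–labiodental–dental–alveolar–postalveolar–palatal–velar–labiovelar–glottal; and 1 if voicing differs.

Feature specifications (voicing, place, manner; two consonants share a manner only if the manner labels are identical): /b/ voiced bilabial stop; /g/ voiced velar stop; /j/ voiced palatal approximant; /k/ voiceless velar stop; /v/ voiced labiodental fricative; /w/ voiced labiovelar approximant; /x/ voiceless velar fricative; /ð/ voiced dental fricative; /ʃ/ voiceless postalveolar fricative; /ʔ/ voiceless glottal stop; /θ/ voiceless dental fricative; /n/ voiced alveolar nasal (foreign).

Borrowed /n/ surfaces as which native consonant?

/ð/ is closest: manner differs (nasal→fricative, +4), place distance 1 (alveolar→dental), same voicing; total 5. Next closest is /j/ at distance 6.

ð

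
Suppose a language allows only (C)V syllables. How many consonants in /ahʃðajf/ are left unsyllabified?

Under (C)V, the unsyllabifiable consonants are /h/, /ʃ/, /j/, /f/ (no codas are permitted; onsets are limited to one consonant).

4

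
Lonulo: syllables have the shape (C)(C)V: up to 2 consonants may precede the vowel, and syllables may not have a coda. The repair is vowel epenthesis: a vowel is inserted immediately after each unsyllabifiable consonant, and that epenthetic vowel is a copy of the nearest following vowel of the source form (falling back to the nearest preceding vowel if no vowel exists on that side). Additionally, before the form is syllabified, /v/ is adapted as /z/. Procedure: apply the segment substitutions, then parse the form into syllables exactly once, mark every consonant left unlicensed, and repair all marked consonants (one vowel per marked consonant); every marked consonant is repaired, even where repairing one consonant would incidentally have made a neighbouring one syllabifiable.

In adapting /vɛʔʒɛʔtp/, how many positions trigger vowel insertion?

3

After substitution the input is /zɛʔʒɛʔtp/.
The unsyllabifiable consonants are /ʔ/, /t/, /p/; each receives one epenthetic vowel.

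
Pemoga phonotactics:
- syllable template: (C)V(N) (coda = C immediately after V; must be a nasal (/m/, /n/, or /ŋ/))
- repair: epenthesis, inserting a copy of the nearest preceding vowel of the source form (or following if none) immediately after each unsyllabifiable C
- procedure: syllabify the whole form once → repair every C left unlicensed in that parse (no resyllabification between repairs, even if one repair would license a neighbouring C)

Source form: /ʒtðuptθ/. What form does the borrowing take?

Under (C)V(N), the unsyllabifiable consonants are /ʒ/, /t/, /p/, /t/, /θ/ (only a nasal (/m/, /n/, or /ŋ/) is licensed in coda position; onsets are limited to one consonant).
Each unlicensed consonant becomes the onset of a new syllable: /ʒ/ → /ʒu/, /t/ → /tu/, /p/ → /pu/, /t/ → /tu/, /θ/ → /θu/.

ʒutuðuputuθu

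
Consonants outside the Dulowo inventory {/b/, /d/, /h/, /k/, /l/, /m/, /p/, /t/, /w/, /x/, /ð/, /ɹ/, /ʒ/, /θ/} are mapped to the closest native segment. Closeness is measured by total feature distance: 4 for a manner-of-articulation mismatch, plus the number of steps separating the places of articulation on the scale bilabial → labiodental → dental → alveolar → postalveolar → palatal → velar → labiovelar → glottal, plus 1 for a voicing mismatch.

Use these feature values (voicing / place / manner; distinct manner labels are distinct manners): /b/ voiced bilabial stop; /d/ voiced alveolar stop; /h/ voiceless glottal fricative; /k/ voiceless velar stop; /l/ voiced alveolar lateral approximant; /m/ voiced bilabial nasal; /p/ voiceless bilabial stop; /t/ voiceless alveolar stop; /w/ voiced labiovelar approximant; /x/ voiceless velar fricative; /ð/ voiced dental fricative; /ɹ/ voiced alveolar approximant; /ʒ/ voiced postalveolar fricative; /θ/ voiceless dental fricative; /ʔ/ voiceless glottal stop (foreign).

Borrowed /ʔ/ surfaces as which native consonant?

/k/ is closest: same manner (stop), place distance 2 (glottal→velar), same voicing; total 2. Next closest is /h/ at distance 4.

k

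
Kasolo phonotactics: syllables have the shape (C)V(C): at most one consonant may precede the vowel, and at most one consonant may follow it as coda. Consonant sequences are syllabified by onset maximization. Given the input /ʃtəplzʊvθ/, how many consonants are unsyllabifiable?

3

Syllabifying with onset maximization leaves /ʃ/, /l/, /θ/ stranded (at most one coda consonant is licensed; onsets are limited to one consonant).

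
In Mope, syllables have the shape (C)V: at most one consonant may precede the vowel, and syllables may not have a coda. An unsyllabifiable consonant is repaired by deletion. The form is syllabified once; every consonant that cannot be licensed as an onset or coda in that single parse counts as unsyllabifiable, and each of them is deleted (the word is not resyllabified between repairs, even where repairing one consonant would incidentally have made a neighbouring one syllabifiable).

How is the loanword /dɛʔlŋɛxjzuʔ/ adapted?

Syllabifying with onset maximization leaves /ʔ/, /l/, /x/, /j/, /ʔ/ stranded (no codas are permitted; onsets are limited to one consonant).
Deletion applies to /ʔ/, /l/, /x/, /j/, /ʔ/.

dɛŋɛzu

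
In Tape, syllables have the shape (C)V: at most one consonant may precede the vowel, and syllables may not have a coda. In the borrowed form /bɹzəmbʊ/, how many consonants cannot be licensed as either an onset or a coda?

3

Syllabifying with onset maximization leaves /b/, /ɹ/, /m/ stranded (no codas are permitted; onsets are limited to one consonant).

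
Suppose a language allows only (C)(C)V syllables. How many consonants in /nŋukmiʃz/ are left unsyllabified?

Syllabifying with onset maximization leaves /ʃ/, /z/ stranded (no codas are permitted; onsets may contain at most 2 consonants).

2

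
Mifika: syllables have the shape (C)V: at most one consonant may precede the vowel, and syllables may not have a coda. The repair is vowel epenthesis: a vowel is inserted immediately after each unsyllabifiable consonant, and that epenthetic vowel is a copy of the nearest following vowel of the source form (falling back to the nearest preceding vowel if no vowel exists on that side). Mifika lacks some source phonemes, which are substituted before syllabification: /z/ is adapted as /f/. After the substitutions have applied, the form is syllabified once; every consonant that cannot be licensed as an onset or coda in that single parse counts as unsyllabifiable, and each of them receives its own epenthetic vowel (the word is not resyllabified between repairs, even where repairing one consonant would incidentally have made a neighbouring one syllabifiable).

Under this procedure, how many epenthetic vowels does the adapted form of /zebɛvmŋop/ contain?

After substitution the input is /febɛvmŋop/.
The unsyllabifiable consonants are /v/, /m/, /p/; each receives one epenthetic vowel.

3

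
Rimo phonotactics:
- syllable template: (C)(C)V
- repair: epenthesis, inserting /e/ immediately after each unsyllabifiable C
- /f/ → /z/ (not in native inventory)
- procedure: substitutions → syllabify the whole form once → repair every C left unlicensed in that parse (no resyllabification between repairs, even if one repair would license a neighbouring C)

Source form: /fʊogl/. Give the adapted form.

zʊogele

Substitution: /f/ → /z/, giving /zʊogl/.
Syllabifying with onset maximization leaves /g/, /l/ stranded (no codas are permitted; onsets may contain at most 2 consonants).
Epenthesis after each stranded consonant: /g/ → /ge/, /l/ → /le/.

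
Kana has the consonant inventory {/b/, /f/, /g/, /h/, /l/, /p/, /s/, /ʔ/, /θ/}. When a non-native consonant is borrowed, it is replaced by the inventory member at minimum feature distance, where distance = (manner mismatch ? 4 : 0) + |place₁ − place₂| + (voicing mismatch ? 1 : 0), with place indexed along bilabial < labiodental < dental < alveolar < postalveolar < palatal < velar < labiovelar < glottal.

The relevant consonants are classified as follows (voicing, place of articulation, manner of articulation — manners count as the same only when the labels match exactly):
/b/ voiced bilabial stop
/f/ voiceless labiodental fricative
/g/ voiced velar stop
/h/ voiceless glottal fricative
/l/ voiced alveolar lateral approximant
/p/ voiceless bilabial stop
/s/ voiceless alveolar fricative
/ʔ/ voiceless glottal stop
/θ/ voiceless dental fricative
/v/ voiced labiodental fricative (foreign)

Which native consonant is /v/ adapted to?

f

/f/ is closest: same manner (fricative), place distance 0 (labiodental→labiodental), voicing differs (+1); total 1. Next closest is /θ/ at distance 2.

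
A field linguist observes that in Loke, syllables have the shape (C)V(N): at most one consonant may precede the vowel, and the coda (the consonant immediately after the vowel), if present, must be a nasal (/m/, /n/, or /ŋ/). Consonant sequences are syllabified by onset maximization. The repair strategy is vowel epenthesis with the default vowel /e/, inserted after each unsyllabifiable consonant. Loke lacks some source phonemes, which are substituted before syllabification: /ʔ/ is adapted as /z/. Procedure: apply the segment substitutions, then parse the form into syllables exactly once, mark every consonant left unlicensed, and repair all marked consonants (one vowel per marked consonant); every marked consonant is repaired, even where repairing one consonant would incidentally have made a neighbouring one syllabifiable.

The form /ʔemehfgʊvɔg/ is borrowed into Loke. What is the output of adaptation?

Substitution: /ʔ/ → /z/, giving /zemehfgʊvɔg/.
Under (C)V(N), the unsyllabifiable consonants are /h/, /f/, /g/ (only a nasal (/m/, /n/, or /ŋ/) is licensed in coda position; onsets are limited to one consonant).
Epenthesis after each stranded consonant: /h/ → /he/, /f/ → /fe/, /g/ → /ge/.

zemehefegʊvɔge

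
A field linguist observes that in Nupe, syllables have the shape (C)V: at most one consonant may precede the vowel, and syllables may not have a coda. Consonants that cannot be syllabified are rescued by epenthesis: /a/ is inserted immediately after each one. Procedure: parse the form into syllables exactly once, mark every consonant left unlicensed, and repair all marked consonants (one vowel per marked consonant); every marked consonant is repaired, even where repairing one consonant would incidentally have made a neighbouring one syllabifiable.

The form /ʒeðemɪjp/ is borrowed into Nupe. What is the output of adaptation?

ʒeðemɪjapa

Syllabifying with onset maximization leaves /j/, /p/ stranded (no codas are permitted; onsets are limited to one consonant).
Epenthesis after each stranded consonant: /j/ → /ja/, /p/ → /pa/.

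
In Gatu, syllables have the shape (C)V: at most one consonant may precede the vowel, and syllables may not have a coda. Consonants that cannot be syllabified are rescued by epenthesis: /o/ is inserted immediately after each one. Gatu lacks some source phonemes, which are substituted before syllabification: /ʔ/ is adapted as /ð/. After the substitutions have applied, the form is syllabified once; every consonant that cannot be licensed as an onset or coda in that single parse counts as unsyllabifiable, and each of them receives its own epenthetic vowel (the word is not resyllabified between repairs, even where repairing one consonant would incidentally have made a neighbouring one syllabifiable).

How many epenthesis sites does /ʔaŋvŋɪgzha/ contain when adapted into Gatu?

After substitution the input is /ðaŋvŋɪgzha/.
The unsyllabifiable consonants are /ŋ/, /v/, /g/, /z/; each receives one epenthetic vowel.

4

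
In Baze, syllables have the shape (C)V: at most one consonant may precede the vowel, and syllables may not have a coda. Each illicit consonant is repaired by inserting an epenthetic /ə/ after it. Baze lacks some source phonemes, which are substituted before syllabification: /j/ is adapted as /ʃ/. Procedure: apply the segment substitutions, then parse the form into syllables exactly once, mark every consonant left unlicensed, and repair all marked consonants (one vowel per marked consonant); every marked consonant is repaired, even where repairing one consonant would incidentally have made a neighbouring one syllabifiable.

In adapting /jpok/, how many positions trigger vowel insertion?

2

After substitution the input is /ʃpok/.
The unsyllabifiable consonants are /ʃ/, /k/; each receives one epenthetic vowel.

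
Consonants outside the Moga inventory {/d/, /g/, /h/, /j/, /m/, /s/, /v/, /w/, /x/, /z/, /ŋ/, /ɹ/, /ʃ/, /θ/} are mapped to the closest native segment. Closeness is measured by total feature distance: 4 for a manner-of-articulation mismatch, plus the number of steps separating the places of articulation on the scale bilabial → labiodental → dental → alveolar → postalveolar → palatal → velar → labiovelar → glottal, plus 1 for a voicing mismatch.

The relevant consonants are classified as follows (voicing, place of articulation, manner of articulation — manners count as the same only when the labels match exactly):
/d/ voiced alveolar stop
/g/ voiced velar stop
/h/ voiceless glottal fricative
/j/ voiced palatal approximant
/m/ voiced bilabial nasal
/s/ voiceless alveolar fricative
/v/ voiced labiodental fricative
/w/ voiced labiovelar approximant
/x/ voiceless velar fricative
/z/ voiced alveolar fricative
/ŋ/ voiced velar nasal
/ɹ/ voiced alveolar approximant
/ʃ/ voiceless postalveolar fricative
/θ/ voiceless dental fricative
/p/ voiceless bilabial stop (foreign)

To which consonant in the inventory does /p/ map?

/d/ is closest: same manner (stop), place distance 3 (bilabial→alveolar), voicing differs (+1); total 4. Next closest is /m/ at distance 5.

d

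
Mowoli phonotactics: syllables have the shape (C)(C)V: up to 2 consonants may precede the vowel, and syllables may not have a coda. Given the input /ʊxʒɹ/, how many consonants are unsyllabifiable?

Under (C)(C)V, the unsyllabifiable consonants are /x/, /ʒ/, /ɹ/ (no codas are permitted; onsets may contain at most 2 consonants).

3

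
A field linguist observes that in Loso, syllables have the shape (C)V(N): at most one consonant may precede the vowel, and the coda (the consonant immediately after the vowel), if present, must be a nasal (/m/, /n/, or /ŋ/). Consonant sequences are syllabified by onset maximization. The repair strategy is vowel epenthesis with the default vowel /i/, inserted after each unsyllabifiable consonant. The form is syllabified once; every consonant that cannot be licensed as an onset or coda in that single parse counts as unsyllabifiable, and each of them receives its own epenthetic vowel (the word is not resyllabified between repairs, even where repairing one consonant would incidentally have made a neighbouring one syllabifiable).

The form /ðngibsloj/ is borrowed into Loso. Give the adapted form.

Under (C)V(N), the unsyllabifiable consonants are /ð/, /n/, /b/, /s/, /j/ (only a nasal (/m/, /n/, or /ŋ/) is licensed in coda position; onsets are limited to one consonant).
Each unlicensed consonant becomes the onset of a new syllable: /ð/ → /ði/, /n/ → /ni/, /b/ → /bi/, /s/ → /si/, /j/ → /ji/.

ðinigibisiloji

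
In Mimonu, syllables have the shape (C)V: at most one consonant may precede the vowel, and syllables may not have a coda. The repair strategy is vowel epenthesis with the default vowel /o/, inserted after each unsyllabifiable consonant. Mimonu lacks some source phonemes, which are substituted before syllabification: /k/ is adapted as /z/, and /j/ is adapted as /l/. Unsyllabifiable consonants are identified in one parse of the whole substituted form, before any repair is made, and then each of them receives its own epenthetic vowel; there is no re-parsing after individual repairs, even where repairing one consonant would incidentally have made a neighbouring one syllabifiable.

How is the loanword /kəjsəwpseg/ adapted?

zəlosəwoposego

Substitution: /k/ → /z/, /j/ → /l/, giving /zəlsəwpseg/.
Syllabifying with onset maximization leaves /l/, /w/, /p/, /g/ stranded (no codas are permitted; onsets are limited to one consonant).
Epenthesis after each stranded consonant: /l/ → /lo/, /w/ → /wo/, /p/ → /po/, /g/ → /go/.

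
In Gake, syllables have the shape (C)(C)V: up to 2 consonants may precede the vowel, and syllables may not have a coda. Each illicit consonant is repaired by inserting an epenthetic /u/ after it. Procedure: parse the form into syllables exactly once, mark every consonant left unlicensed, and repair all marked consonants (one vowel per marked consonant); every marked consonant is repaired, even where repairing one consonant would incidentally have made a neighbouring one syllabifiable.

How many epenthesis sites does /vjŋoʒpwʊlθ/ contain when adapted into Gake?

4

The unsyllabifiable consonants are /v/, /ʒ/, /l/, /θ/; each receives one epenthetic vowel.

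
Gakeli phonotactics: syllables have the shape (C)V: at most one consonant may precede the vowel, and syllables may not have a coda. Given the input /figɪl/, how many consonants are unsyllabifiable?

The consonants /l/ cannot be parsed into a legal (C)V syllable (no codas are permitted; onsets are limited to one consonant).

1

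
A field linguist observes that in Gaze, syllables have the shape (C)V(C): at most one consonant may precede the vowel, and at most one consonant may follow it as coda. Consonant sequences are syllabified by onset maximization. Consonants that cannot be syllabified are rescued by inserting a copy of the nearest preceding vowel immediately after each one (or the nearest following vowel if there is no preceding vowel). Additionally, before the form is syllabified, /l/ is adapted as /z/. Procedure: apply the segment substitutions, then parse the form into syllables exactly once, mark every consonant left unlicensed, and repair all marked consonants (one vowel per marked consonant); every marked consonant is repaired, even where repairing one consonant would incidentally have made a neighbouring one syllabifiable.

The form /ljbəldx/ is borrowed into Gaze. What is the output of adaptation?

zəjəbəzdəxə

Substitution: /l/ → /z/, giving /zjbəzdx/.
The consonants /z/, /j/, /d/, /x/ cannot be parsed into a legal (C)V(C) syllable (at most one coda consonant is licensed; onsets are limited to one consonant).
Inserting the epenthetic vowel yields /z/ → /zə/, /j/ → /jə/, /d/ → /də/, /x/ → /xə/.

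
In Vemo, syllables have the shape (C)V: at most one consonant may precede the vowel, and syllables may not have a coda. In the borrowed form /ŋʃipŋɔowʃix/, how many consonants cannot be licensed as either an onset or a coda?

4

Syllabifying with onset maximization leaves /ŋ/, /p/, /w/, /x/ stranded (no codas are permitted; onsets are limited to one consonant).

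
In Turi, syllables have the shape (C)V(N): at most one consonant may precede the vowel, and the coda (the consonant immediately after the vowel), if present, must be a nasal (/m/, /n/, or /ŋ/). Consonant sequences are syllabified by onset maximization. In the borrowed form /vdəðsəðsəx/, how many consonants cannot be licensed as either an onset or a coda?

Syllabifying with onset maximization leaves /v/, /ð/, /ð/, /x/ stranded (only a nasal (/m/, /n/, or /ŋ/) is licensed in coda position; onsets are limited to one consonant).

4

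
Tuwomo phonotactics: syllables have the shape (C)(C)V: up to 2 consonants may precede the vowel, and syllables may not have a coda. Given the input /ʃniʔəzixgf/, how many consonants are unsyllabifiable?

3

Syllabifying with onset maximization leaves /x/, /g/, /f/ stranded (no codas are permitted; onsets may contain at most 2 consonants).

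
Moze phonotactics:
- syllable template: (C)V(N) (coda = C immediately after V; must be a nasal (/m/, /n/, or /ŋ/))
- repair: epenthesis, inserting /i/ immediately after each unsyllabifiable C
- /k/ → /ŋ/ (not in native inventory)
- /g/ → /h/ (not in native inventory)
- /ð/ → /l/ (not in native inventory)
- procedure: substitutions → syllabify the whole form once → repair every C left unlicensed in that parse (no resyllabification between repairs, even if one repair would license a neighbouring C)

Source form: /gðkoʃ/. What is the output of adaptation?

hiliŋoʃi

Substitution: /g/ → /h/, /ð/ → /l/, /k/ → /ŋ/, giving /hlŋoʃ/.
Syllabifying with onset maximization leaves /h/, /l/, /ʃ/ stranded (only a nasal (/m/, /n/, or /ŋ/) is licensed in coda position; onsets are limited to one consonant).
Inserting the epenthetic vowel yields /h/ → /hi/, /l/ → /li/, /ʃ/ → /ʃi/.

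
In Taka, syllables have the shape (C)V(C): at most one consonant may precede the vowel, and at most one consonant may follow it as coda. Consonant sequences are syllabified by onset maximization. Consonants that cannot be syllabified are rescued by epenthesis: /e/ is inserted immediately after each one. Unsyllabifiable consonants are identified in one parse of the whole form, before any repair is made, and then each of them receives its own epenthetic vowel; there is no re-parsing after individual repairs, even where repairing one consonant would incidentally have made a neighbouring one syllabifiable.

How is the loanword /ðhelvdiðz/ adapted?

The consonants /ð/, /v/, /z/ cannot be parsed into a legal (C)V(C) syllable (at most one coda consonant is licensed; onsets are limited to one consonant).
Inserting the epenthetic vowel yields /ð/ → /ðe/, /v/ → /ve/, /z/ → /ze/.

ðehelvediðze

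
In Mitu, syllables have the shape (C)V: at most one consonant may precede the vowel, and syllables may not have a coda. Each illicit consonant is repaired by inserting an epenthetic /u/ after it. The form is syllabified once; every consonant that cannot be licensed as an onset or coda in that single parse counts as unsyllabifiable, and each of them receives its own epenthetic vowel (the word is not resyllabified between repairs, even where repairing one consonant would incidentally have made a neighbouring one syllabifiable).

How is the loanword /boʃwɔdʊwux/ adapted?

The consonants /ʃ/, /x/ cannot be parsed into a legal (C)V syllable (no codas are permitted; onsets are limited to one consonant).
Epenthesis after each stranded consonant: /ʃ/ → /ʃu/, /x/ → /xu/.

boʃuwɔdʊwuxu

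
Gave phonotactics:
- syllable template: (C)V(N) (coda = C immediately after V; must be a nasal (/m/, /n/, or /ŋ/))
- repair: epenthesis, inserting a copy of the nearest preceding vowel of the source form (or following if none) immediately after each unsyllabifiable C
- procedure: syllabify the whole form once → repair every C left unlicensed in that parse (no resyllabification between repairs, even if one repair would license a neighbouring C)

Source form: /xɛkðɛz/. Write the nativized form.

Syllabifying with onset maximization leaves /k/, /z/ stranded (only a nasal (/m/, /n/, or /ŋ/) is licensed in coda position; onsets are limited to one consonant).
Inserting the epenthetic vowel yields /k/ → /kɛ/, /z/ → /zɛ/.

xɛkɛðɛzɛ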